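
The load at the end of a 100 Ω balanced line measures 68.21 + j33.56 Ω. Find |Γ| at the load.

|Γ| ≈ 0.27

Γ = (Z_L − Z_0)/(Z_L + Z_0) = (-31.79 + j33.56)/(168.2 + j33.56)
|Γ| = 46.2/172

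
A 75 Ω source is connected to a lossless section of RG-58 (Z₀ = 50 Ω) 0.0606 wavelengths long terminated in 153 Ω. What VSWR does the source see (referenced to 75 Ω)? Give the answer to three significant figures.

βl = 2π × 0.0606 = 21.8°
tan(βl) = 0.4
Z_in = Z_0·(Z_L + jZ_0·tanβl)/(Z_0 + jZ_L·tanβl) = 71 − j66.9 Ω
Γ_s = (Z_in − Z_s)/(Z_in + Z_s) = (-4 − j66.9)/(146 − j66.9), |Γ_s| = 0.418
VSWR = (1 + |Γ_s|)/(1 − |Γ_s|)

VSWR ≈ 2.43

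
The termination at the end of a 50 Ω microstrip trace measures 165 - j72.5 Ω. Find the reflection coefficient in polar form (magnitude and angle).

Γ = (Z_L − Z_0)/(Z_L + Z_0) = (115 − j72.5)/(215 − j72.5)
|Γ| = 136/227 = 0.599

Γ ≈ 0.599 ∠ -13.6°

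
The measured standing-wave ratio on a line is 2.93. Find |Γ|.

|Γ| = (S − 1)/(S + 1) = (2.93 − 1)/(2.93 + 1) = 1.93/3.93

|Γ| ≈ 0.491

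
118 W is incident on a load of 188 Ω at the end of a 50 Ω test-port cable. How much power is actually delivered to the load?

Γ = (188 − 50)/(188 + 50) = 0.58
|Γ|² = 0.336
P_refl = |Γ|²·P_inc = 39.7 W, P_del = (1 − |Γ|²)·P_inc = 78.3 W

P_delivered ≈ 78.3 W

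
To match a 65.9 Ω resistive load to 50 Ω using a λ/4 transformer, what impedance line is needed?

Z_qwt ≈ 57.4 Ω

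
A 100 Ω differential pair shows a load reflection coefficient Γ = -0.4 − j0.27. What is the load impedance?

Z_L ≈ 37.7 − j26.6 Ω

Z_L = Z_0·(1 + Γ)/(1 − Γ) = 100·(0.6 − j0.27)/(1.4 + j0.27)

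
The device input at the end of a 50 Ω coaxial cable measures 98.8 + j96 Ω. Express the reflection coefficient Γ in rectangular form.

Γ ≈ 0.525 + j0.306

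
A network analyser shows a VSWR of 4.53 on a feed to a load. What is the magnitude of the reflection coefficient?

|Γ| = (S − 1)/(S + 1) = (4.53 − 1)/(4.53 + 1) = 3.53/5.53

|Γ| ≈ 0.638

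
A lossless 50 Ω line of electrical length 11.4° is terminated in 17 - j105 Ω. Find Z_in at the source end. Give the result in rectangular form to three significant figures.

Z_in ≈ 8.71 − j67.1 Ω

tan(βl) = tan(11.4°) = 0.202
Z_in = Z_0·(Z_L + jZ_0·tanβl)/(Z_0 + jZ_L·tanβl)
     = 50·(17 − j94.9)/(71.2 + j3.43)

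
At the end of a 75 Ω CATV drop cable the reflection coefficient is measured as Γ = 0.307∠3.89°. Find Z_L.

Z_L = Z_0·(1 + Γ)/(1 − Γ) = 75·(1.31 + j0.0208)/(0.694 − j0.0208)

Z_L ≈ 141 + j6.49 Ω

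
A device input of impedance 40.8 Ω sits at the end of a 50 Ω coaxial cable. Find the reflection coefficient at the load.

Γ = -0.101

Γ = (Z_L − Z_0)/(Z_L + Z_0) = (40.8 − 50)/(40.8 + 50) = -9.2/90.8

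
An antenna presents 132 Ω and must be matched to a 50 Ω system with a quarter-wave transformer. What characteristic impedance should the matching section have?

Z_qwt = √(Z_0·R_L) = √(50 × 132) = √6600

Z_qwt ≈ 81.2 Ω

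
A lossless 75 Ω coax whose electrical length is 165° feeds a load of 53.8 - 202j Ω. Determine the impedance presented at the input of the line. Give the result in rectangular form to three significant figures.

Z_in ≈ 504 − j450 Ω

tan(βl) = tan(165°) = -0.268
Z_in = Z_0·(Z_L + jZ_0·tanβl)/(Z_0 + jZ_L·tanβl)
     = 75·(53.8 − j222)/(20.9 − j14.4)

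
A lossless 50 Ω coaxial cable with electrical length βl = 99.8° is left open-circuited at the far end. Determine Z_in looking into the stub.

Z_in ≈ +j8.64 Ω

tan(βl) = -5.79
For an open-circuited stub, Z_in = −jZ_0·cot(βl) = −jZ_0/tan(βl)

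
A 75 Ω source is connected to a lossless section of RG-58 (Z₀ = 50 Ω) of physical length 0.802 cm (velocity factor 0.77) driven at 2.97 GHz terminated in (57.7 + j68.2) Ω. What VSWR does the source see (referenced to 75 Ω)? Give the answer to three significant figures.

λ = v/f = 0.77·c / 2.97 GHz = 0.0778 m
βl = 2π·l/λ = 2π × 0.103 = 37.1°
tan(βl) = 0.757
Z_in = Z_0·(Z_L + jZ_0·tanβl)/(Z_0 + jZ_L·tanβl) = 119 − j70.5 Ω
Γ_s = (Z_in − Z_s)/(Z_in + Z_s) = (43.8 − j70.5)/(194 − j70.5), |Γ_s| = 0.402
VSWR = (1 + |Γ_s|)/(1 − |Γ_s|)

VSWR ≈ 2.35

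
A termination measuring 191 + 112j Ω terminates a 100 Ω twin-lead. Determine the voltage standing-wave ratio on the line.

Γ = (Z_L − Z_0)/(Z_L + Z_0) = (91 + j112)/(291 + j112)
|Γ| = 144/312 = 0.463
VSWR = (1 + |Γ|)/(1 − |Γ|) = 1.46/0.537

VSWR ≈ 2.72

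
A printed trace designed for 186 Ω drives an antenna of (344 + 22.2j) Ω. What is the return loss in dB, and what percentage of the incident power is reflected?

Γ = (158 + j22.2)/(530 + j22.2), |Γ| = 0.301
RL = −20·log₁₀(0.301) = 10.4 dB
P_refl/P_inc = |Γ|² = 0.0905

RL ≈ 10.4 dB; 9.05% of incident power reflected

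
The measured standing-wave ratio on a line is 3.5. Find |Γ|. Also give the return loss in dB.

|Γ| ≈ 0.556; return loss ≈ 5.11 dB

|Γ| = (S − 1)/(S + 1) = (3.5 − 1)/(3.5 + 1) = 2.5/4.5
RL = −20·log₁₀|Γ| = −20·log₁₀(0.556)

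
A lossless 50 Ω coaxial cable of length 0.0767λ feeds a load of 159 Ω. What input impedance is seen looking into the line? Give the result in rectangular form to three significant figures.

βl = 2π × 0.0767 = 27.6°
tan(βl) = tan(27.6°) = 0.523
Z_in = Z_0·(Z_L + jZ_0·tanβl)/(Z_0 + jZ_L·tanβl)
     = 50·(159 + j26.2)/(50 + j83.2)

Z_in ≈ 53.8 − j63.3 Ω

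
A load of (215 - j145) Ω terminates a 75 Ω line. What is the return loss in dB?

Γ = (140 − j145)/(290 − j145), |Γ| = 0.622
RL = −20·log₁₀|Γ| = −20·log₁₀(0.622)

RL ≈ 4.13 dB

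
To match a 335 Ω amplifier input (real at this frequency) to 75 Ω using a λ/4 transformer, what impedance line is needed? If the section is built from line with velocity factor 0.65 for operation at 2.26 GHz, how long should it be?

Z_qwt = √(Z_0·R_L) = √(75 × 335) = √25120
λ = 0.65·c/f = 0.0863 m, so l = λ/4 = 0.0216 m

Z_qwt ≈ 159 Ω; length ≈ 2.16 cm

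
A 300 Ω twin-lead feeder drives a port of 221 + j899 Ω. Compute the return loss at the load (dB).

RL ≈ 1.22 dB

Γ = (-79 + j899)/(521 + j899), |Γ| = 0.869
RL = −20·log₁₀|Γ| = −20·log₁₀(0.869)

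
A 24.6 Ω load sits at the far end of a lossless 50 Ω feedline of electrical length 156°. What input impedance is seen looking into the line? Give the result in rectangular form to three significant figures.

tan(βl) = tan(156°) = -0.445
Z_in = Z_0·(Z_L + jZ_0·tanβl)/(Z_0 + jZ_L·tanβl)
     = 50·(24.6 − j22.3)/(50 − j11)

Z_in ≈ 28.1 − j16.1 Ω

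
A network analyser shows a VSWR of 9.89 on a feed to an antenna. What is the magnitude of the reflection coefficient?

|Γ| = (S − 1)/(S + 1) = (9.89 − 1)/(9.89 + 1) = 8.89/10.9

|Γ| ≈ 0.816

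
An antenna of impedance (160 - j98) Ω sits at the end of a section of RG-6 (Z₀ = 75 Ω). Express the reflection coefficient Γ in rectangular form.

Γ = (Z_L − Z_0)/(Z_L + Z_0) = (85 − j98)/(235 − j98)

Γ ≈ 0.456 − j0.227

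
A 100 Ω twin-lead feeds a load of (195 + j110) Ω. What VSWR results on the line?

VSWR ≈ 2.72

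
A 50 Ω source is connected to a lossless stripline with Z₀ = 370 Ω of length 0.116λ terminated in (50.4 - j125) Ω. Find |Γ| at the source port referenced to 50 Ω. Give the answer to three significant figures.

βl = 2π × 0.116 = 41.8°
tan(βl) = 0.893
Z_in = Z_0·(Z_L + jZ_0·tanβl)/(Z_0 + jZ_L·tanβl) = 53 + j153 Ω
Γ_s = (Z_in − Z_s)/(Z_in + Z_s) = (3 + j153)/(103 + j153), |Γ_s| = 0.829

|Γ| ≈ 0.829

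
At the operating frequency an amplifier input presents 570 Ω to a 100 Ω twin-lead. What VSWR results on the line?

VSWR ≈ 5.7

Γ = (570 − 100)/(570 + 100) = 0.701
VSWR = (1 + 0.701)/(1 − 0.701)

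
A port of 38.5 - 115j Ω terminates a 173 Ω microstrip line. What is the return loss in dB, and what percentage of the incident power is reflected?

Γ = (-134.5 − j115)/(211.5 − j115), |Γ| = 0.735
RL = −20·log₁₀(0.735) = 2.67 dB
P_refl/P_inc = |Γ|² = 0.54

RL ≈ 2.67 dB; 54% of incident power reflected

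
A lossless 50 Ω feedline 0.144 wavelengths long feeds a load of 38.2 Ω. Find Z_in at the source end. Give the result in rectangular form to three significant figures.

βl = 2π × 0.144 = 51.8°
tan(βl) = tan(51.8°) = 1.27
Z_in = Z_0·(Z_L + jZ_0·tanβl)/(Z_0 + jZ_L·tanβl)
     = 50·(38.2 + j63.6)/(50 + j48.6)

Z_in ≈ 51.4 + j13.6 Ω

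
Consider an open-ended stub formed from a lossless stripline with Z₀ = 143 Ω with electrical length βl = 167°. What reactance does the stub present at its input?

tan(βl) = -0.231
For an open-ended stub, Z_in = −jZ_0·cot(βl) = −jZ_0/tan(βl)

X_in ≈ 619 Ω (inductive)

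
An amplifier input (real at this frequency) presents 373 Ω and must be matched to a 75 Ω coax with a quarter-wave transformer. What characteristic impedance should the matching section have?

Z_qwt = √(Z_0·R_L) = √(75 × 373) = √27980

Z_qwt ≈ 167 Ω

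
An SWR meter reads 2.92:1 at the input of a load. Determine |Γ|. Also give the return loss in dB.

|Γ| = (S − 1)/(S + 1) = (2.92 − 1)/(2.92 + 1) = 1.92/3.92
RL = −20·log₁₀|Γ| = −20·log₁₀(0.49)

|Γ| ≈ 0.49; return loss ≈ 6.2 dB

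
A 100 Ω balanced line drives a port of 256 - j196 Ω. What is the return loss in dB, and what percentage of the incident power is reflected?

RL ≈ 4.2 dB; 38% of incident power reflected

Γ = (156 − j196)/(356 − j196), |Γ| = 0.616
RL = −20·log₁₀(0.616) = 4.2 dB
P_refl/P_inc = |Γ|² = 0.38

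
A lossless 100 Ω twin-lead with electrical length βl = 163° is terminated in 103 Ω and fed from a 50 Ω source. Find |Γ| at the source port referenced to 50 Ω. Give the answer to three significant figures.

|Γ| ≈ 0.344

tan(βl) = -0.306
Z_in = Z_0·(Z_L + jZ_0·tanβl)/(Z_0 + jZ_L·tanβl) = 102 + j1.69 Ω
Γ_s = (Z_in − Z_s)/(Z_in + Z_s) = (52.5 + j1.69)/(152 + j1.69), |Γ_s| = 0.344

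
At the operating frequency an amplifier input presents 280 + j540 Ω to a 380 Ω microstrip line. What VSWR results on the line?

VSWR ≈ 4.62

Γ = (Z_L − Z_0)/(Z_L + Z_0) = (-100 + j540)/(660 + j540)
|Γ| = 549/853 = 0.644
VSWR = (1 + |Γ|)/(1 − |Γ|) = 1.64/0.356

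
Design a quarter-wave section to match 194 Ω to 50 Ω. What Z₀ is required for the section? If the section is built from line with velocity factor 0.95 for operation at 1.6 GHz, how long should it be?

Z_qwt = √(Z_0·R_L) = √(50 × 194) = √9700
λ = 0.95·c/f = 0.178 m, so l = λ/4 = 0.0445 m

Z_qwt ≈ 98.5 Ω; length ≈ 4.45 cm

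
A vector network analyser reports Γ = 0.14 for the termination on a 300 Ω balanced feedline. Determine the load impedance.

Z_L = Z_0·(1 + Γ)/(1 − Γ) = 300·(1.14)/(0.86)

Z_L ≈ 398 Ω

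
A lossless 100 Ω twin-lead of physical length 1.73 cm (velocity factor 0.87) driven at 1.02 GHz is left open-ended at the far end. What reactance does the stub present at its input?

X_in ≈ -221 Ω (capacitive)

λ = v/f = 0.87·c / 1.02 GHz = 0.256 m
βl = 2π·l/λ = 2π × 0.0676 = 24.3°
tan(βl) = 0.452
For an open-ended stub, Z_in = −jZ_0·cot(βl) = −jZ_0/tan(βl)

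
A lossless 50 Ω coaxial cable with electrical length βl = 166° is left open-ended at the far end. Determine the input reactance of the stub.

X_in ≈ 201 Ω (inductive)

tan(βl) = -0.249
For an open-ended stub, Z_in = −jZ_0·cot(βl) = −jZ_0/tan(βl)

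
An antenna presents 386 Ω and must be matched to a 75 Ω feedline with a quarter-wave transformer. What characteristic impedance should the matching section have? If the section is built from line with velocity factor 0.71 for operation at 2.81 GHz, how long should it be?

Z_qwt ≈ 170 Ω; length ≈ 1.9 cm

Z_qwt = √(Z_0·R_L) = √(75 × 386) = √28950
λ = 0.71·c/f = 0.0758 m, so l = λ/4 = 0.019 m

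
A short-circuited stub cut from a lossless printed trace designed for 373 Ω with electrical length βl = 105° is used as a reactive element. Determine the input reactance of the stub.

tan(βl) = -3.73
For a short-circuited stub, Z_in = jZ_0·tan(βl)

X_in ≈ -1390 Ω (capacitive)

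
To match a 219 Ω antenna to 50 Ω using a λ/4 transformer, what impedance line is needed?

Z_qwt ≈ 105 Ω

Z_qwt = √(Z_0·R_L) = √(50 × 219) = √10950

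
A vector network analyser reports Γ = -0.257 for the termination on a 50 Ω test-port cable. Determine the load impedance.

Z_L = Z_0·(1 + Γ)/(1 − Γ) = 50·(0.743)/(1.26)

Z_L ≈ 29.6 Ω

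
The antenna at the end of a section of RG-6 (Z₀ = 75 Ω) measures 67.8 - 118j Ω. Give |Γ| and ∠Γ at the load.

Γ ≈ 0.638 ∠ -53.9°

Γ = (Z_L − Z_0)/(Z_L + Z_0) = (-7.2 − j118)/(142.8 − j118)
|Γ| = 118/185 = 0.638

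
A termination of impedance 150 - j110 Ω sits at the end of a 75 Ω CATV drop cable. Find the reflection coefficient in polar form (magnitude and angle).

Γ ≈ 0.532 ∠ -29.7°

Γ = (Z_L − Z_0)/(Z_L + Z_0) = (75 − j110)/(225 − j110)
|Γ| = 133/250 = 0.532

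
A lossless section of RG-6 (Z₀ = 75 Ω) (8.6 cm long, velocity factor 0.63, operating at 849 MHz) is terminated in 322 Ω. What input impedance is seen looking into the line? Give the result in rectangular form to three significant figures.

Z_in ≈ 38 + j76.3 Ω

λ = v/f = 0.63·c / 849 MHz = 0.223 m
βl = 2π·l/λ = 2π × 0.386 = 139°
tan(βl) = tan(139°) = -0.867
Z_in = Z_0·(Z_L + jZ_0·tanβl)/(Z_0 + jZ_L·tanβl)
     = 75·(322 − j65)/(75 − j279)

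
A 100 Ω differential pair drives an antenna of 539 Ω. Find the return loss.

RL ≈ 3.26 dB

Γ = (539 − 100)/(539 + 100) = 0.687
RL = −20·log₁₀|Γ| = −20·log₁₀(0.687)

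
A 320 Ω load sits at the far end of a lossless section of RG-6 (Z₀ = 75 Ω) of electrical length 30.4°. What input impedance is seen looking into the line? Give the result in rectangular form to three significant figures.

Z_in ≈ 59.2 − j104 Ω

tan(βl) = tan(30.4°) = 0.587
Z_in = Z_0·(Z_L + jZ_0·tanβl)/(Z_0 + jZ_L·tanβl)
     = 75·(320 + j44)/(75 + j188)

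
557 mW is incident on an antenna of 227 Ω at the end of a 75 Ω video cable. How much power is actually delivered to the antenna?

Γ = (227 − 75)/(227 + 75) = 0.503
|Γ|² = 0.253
P_refl = |Γ|²·P_inc = 141 mW, P_del = (1 − |Γ|²)·P_inc = 416 mW

P_delivered ≈ 416 mW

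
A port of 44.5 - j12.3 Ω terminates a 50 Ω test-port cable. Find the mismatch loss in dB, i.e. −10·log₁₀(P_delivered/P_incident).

Γ = (-5.5 − j12.3)/(94.5 − j12.3), |Γ| = 0.141
|Γ|² = 0.02, so P_del/P_inc = 1 − |Γ|² = 0.98
ML = −10·log₁₀(1 − |Γ|²)

mismatch loss ≈ 0.0877 dB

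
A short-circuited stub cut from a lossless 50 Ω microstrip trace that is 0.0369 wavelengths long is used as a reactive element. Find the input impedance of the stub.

βl = 2π × 0.0369 = 13.3°
tan(βl) = 0.236
For a short-circuited stub, Z_in = jZ_0·tan(βl)

Z_in ≈ +j11.8 Ω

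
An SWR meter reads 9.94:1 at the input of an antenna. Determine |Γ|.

|Γ| ≈ 0.817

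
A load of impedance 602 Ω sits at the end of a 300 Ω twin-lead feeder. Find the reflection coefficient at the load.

Γ = (Z_L − Z_0)/(Z_L + Z_0) = (602 − 300)/(602 + 300) = 302/902

Γ = 0.335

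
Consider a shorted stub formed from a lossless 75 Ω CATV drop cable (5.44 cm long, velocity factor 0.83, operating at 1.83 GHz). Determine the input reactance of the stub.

λ = v/f = 0.83·c / 1.83 GHz = 0.136 m
βl = 2π·l/λ = 2π × 0.4 = 144°
tan(βl) = -0.728
For a shorted stub, Z_in = jZ_0·tan(βl)

X_in ≈ -54.6 Ω (capacitive)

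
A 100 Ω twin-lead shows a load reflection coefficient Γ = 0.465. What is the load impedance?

Z_L = Z_0·(1 + Γ)/(1 − Γ) = 100·(1.47)/(0.535)

Z_L ≈ 274 Ω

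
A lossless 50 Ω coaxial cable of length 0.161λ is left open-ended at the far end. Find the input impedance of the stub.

βl = 2π × 0.161 = 58°
tan(βl) = 1.6
For an open-ended stub, Z_in = −jZ_0·cot(βl) = −jZ_0/tan(βl)

Z_in ≈ −j31.3 Ω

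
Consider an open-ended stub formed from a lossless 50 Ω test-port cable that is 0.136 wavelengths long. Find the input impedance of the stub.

Z_in ≈ −j43.5 Ω

βl = 2π × 0.136 = 49°
tan(βl) = 1.15
For an open-ended stub, Z_in = −jZ_0·cot(βl) = −jZ_0/tan(βl)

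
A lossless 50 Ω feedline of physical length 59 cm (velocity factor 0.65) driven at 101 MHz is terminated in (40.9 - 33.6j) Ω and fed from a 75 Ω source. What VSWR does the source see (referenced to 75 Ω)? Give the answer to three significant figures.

λ = v/f = 0.65·c / 101 MHz = 1.93 m
βl = 2π·l/λ = 2π × 0.306 = 110°
tan(βl) = -2.75
Z_in = Z_0·(Z_L + jZ_0·tanβl)/(Z_0 + jZ_L·tanβl) = 60.6 + j41 Ω
Γ_s = (Z_in − Z_s)/(Z_in + Z_s) = (-14.4 + j41)/(136 + j41), |Γ_s| = 0.307
VSWR = (1 + |Γ_s|)/(1 − |Γ_s|)

VSWR ≈ 1.88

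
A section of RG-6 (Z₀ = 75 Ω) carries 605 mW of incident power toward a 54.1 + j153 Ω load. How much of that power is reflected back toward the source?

|Γ| = |(-20.9 + j153)/(129.1 + j153)| = 0.771
|Γ|² = 0.595
P_refl = |Γ|²·P_inc = 360 mW, P_del = (1 − |Γ|²)·P_inc = 245 mW

P_reflected ≈ 360 mW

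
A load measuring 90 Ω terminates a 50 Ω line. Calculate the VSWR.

VSWR ≈ 1.8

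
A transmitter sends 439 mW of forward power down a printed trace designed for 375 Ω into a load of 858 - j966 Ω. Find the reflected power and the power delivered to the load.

|Γ| = |(483 − j966)/(1233 − j966)| = 0.69
|Γ|² = 0.475
P_refl = |Γ|²·P_inc = 209 mW, P_del = (1 − |Γ|²)·P_inc = 230 mW

P_reflected ≈ 209 mW; P_delivered ≈ 230 mW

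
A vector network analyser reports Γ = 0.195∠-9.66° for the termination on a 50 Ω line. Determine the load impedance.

Z_L = Z_0·(1 + Γ)/(1 − Γ) = 50·(1.19 − j0.0327)/(0.808 + j0.0327)

Z_L ≈ 73.6 − j5.01 Ω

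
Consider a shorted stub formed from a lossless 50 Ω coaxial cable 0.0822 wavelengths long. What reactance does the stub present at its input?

X_in ≈ 28.4 Ω (inductive)

βl = 2π × 0.0822 = 29.6°
tan(βl) = 0.568
For a shorted stub, Z_in = jZ_0·tan(βl)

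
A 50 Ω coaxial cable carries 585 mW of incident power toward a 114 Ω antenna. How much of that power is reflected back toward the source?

Γ = (114 − 50)/(114 + 50) = 0.39
|Γ|² = 0.152
P_refl = |Γ|²·P_inc = 89.1 mW, P_del = (1 − |Γ|²)·P_inc = 496 mW

P_reflected ≈ 89.1 mW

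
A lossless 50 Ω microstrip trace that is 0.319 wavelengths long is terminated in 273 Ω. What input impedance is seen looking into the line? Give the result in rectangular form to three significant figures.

βl = 2π × 0.319 = 115°
tan(βl) = tan(115°) = -2.16
Z_in = Z_0·(Z_L + jZ_0·tanβl)/(Z_0 + jZ_L·tanβl)
     = 50·(273 − j108)/(50 − j590)

Z_in ≈ 11 + j22.2 Ω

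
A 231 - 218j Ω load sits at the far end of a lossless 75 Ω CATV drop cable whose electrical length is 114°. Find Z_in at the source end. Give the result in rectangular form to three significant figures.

Z_in ≈ 17.8 + j47.6 Ω

tan(βl) = tan(114°) = -2.25
Z_in = Z_0·(Z_L + jZ_0·tanβl)/(Z_0 + jZ_L·tanβl)
     = 75·(231 − j386)/(-415 − j519)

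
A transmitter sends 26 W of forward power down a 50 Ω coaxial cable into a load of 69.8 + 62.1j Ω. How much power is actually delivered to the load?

P_delivered ≈ 19.9 W

|Γ| = |(19.8 + j62.1)/(119.8 + j62.1)| = 0.483
|Γ|² = 0.233
P_refl = |Γ|²·P_inc = 6.07 W, P_del = (1 − |Γ|²)·P_inc = 19.9 W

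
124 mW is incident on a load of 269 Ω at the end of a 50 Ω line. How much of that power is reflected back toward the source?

Γ = (269 − 50)/(269 + 50) = 0.687
|Γ|² = 0.471
P_refl = |Γ|²·P_inc = 58.4 mW, P_del = (1 − |Γ|²)·P_inc = 65.6 mW

P_reflected ≈ 58.4 mW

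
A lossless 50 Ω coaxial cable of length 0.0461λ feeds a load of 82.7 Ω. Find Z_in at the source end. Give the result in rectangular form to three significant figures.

Z_in ≈ 72.4 − j20.8 Ω

βl = 2π × 0.0461 = 16.6°
tan(βl) = tan(16.6°) = 0.298
Z_in = Z_0·(Z_L + jZ_0·tanβl)/(Z_0 + jZ_L·tanβl)
     = 50·(82.7 + j14.9)/(50 + j24.6)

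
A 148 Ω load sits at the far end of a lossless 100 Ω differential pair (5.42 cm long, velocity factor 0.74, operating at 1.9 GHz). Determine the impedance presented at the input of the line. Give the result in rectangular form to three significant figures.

λ = v/f = 0.74·c / 1.9 GHz = 0.117 m
βl = 2π·l/λ = 2π × 0.464 = 167°
tan(βl) = tan(167°) = -0.231
Z_in = Z_0·(Z_L + jZ_0·tanβl)/(Z_0 + jZ_L·tanβl)
     = 100·(148 − j23.1)/(100 − j34.2)

Z_in ≈ 140 + j24.6 Ω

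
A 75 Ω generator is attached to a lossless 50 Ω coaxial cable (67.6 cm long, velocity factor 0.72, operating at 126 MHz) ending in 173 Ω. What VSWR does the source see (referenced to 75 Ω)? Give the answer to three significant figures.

λ = v/f = 0.72·c / 126 MHz = 1.71 m
βl = 2π·l/λ = 2π × 0.394 = 142°
tan(βl) = -0.782
Z_in = Z_0·(Z_L + jZ_0·tanβl)/(Z_0 + jZ_L·tanβl) = 33.5 + j51.5 Ω
Γ_s = (Z_in − Z_s)/(Z_in + Z_s) = (-41.5 + j51.5)/(108 + j51.5), |Γ_s| = 0.551
VSWR = (1 + |Γ_s|)/(1 − |Γ_s|)

VSWR ≈ 3.45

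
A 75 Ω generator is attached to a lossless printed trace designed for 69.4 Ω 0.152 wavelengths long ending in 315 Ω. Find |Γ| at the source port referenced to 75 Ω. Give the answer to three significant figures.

|Γ| ≈ 0.647

βl = 2π × 0.152 = 54.7°
tan(βl) = 1.41
Z_in = Z_0·(Z_L + jZ_0·tanβl)/(Z_0 + jZ_L·tanβl) = 22.4 − j45.6 Ω
Γ_s = (Z_in − Z_s)/(Z_in + Z_s) = (-52.6 − j45.6)/(97.4 − j45.6), |Γ_s| = 0.647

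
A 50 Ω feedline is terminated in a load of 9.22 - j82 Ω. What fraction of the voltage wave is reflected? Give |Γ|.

|Γ| ≈ 0.905

Γ = (Z_L − Z_0)/(Z_L + Z_0) = (-40.78 − j82)/(59.22 − j82)
|Γ| = 91.6/101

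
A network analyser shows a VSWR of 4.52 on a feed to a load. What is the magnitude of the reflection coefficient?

|Γ| ≈ 0.638

|Γ| = (S − 1)/(S + 1) = (4.52 − 1)/(4.52 + 1) = 3.52/5.52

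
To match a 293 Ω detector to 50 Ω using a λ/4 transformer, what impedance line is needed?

Z_qwt = √(Z_0·R_L) = √(50 × 293) = √14650

Z_qwt ≈ 121 Ω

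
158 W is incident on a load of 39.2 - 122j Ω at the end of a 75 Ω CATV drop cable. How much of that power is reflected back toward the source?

|Γ| = |(-35.8 − j122)/(114.2 − j122)| = 0.761
|Γ|² = 0.579
P_refl = |Γ|²·P_inc = 91.5 W, P_del = (1 − |Γ|²)·P_inc = 66.5 W

P_reflected ≈ 91.5 W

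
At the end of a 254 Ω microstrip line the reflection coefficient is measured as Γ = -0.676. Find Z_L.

Z_L = Z_0·(1 + Γ)/(1 − Γ) = 254·(0.324)/(1.68)

Z_L ≈ 49.1 Ω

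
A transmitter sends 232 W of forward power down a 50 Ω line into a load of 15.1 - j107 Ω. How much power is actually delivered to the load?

|Γ| = |(-34.9 − j107)/(65.1 − j107)| = 0.899
|Γ|² = 0.807
P_refl = |Γ|²·P_inc = 187 W, P_del = (1 − |Γ|²)·P_inc = 44.7 W

P_delivered ≈ 44.7 W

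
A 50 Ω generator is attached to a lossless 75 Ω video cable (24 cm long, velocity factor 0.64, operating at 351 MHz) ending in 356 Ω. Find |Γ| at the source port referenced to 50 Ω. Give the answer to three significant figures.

λ = v/f = 0.64·c / 351 MHz = 0.547 m
βl = 2π·l/λ = 2π × 0.439 = 158°
tan(βl) = -0.405
Z_in = Z_0·(Z_L + jZ_0·tanβl)/(Z_0 + jZ_L·tanβl) = 88.2 + j139 Ω
Γ_s = (Z_in − Z_s)/(Z_in + Z_s) = (38.2 + j139)/(138 + j139), |Γ_s| = 0.736

|Γ| ≈ 0.736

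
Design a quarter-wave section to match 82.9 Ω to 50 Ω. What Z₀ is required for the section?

Z_qwt ≈ 64.4 Ω

Z_qwt = √(Z_0·R_L) = √(50 × 82.9) = √4145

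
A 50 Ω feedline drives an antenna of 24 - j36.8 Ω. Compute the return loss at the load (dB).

Γ = (-26 − j36.8)/(74 − j36.8), |Γ| = 0.545
RL = −20·log₁₀|Γ| = −20·log₁₀(0.545)

RL ≈ 5.27 dB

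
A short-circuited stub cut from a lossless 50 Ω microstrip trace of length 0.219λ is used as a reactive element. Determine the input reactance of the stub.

βl = 2π × 0.219 = 78.8°
tan(βl) = 5.07
For a short-circuited stub, Z_in = jZ_0·tan(βl)

X_in ≈ 253 Ω (inductive)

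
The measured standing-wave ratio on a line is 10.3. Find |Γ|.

|Γ| = (S − 1)/(S + 1) = (10.3 − 1)/(10.3 + 1) = 9.3/11.3

|Γ| ≈ 0.823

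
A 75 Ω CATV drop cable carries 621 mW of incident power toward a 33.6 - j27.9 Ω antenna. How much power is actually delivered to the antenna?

|Γ| = |(-41.4 − j27.9)/(108.6 − j27.9)| = 0.445
|Γ|² = 0.198
P_refl = |Γ|²·P_inc = 123 mW, P_del = (1 − |Γ|²)·P_inc = 498 mW

P_delivered ≈ 498 mW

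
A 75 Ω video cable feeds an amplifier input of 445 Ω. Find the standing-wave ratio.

For a purely resistive load, VSWR = R_L/Z_0 or Z_0/R_L (whichever > 1) = 445/75

VSWR ≈ 5.93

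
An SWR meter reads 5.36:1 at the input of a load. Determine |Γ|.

|Γ| ≈ 0.686

|Γ| = (S − 1)/(S + 1) = (5.36 − 1)/(5.36 + 1) = 4.36/6.36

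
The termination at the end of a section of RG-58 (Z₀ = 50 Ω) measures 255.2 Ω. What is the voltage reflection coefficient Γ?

Γ = (Z_L − Z_0)/(Z_L + Z_0) = (255.2 − 50)/(255.2 + 50) = 205.2/305.2

Γ = 0.672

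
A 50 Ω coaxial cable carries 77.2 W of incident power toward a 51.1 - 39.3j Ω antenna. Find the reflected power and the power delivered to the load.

|Γ| = |(1.1 − j39.3)/(101.1 − j39.3)| = 0.362
|Γ|² = 0.131
P_refl = |Γ|²·P_inc = 10.1 W, P_del = (1 − |Γ|²)·P_inc = 67.1 W

P_reflected ≈ 10.1 W; P_delivered ≈ 67.1 W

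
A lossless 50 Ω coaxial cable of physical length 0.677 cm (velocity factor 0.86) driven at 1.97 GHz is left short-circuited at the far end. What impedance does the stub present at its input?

Z_in ≈ +j16.8 Ω

λ = v/f = 0.86·c / 1.97 GHz = 0.131 m
βl = 2π·l/λ = 2π × 0.0517 = 18.6°
tan(βl) = 0.337
For a short-circuited stub, Z_in = jZ_0·tan(βl)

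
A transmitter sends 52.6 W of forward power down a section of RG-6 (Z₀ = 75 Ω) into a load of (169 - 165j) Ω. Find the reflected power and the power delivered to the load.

P_reflected ≈ 21.9 W; P_delivered ≈ 30.7 W

|Γ| = |(94 − j165)/(244 − j165)| = 0.645
|Γ|² = 0.416
P_refl = |Γ|²·P_inc = 21.9 W, P_del = (1 − |Γ|²)·P_inc = 30.7 W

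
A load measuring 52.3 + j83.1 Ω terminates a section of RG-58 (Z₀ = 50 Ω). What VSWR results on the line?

VSWR ≈ 4.42

Γ = (Z_L − Z_0)/(Z_L + Z_0) = (2.3 + j83.1)/(102.3 + j83.1)
|Γ| = 83.1/132 = 0.631
VSWR = (1 + |Γ|)/(1 − |Γ|) = 1.63/0.369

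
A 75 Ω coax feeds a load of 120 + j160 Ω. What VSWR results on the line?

VSWR ≈ 4.86

Γ = (Z_L − Z_0)/(Z_L + Z_0) = (45 + j160)/(195 + j160)
|Γ| = 166/252 = 0.659
VSWR = (1 + |Γ|)/(1 − |Γ|) = 1.66/0.341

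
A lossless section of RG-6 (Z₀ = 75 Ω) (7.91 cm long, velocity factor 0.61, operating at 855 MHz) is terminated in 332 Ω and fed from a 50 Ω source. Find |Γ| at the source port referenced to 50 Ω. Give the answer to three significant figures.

λ = v/f = 0.61·c / 855 MHz = 0.214 m
βl = 2π·l/λ = 2π × 0.37 = 133°
tan(βl) = -1.07
Z_in = Z_0·(Z_L + jZ_0·tanβl)/(Z_0 + jZ_L·tanβl) = 30.4 + j63.6 Ω
Γ_s = (Z_in − Z_s)/(Z_in + Z_s) = (-19.6 + j63.6)/(80.4 + j63.6), |Γ_s| = 0.65

|Γ| ≈ 0.65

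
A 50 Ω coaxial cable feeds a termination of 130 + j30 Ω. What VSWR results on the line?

Γ = (Z_L − Z_0)/(Z_L + Z_0) = (80 + j30)/(180 + j30)
|Γ| = 85.4/182 = 0.468
VSWR = (1 + |Γ|)/(1 − |Γ|) = 1.47/0.532

VSWR ≈ 2.76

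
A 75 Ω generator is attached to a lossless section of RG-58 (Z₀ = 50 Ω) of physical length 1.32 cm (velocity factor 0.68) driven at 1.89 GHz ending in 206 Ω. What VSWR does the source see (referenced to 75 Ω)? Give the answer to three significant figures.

λ = v/f = 0.68·c / 1.89 GHz = 0.108 m
βl = 2π·l/λ = 2π × 0.122 = 44°
tan(βl) = 0.967
Z_in = Z_0·(Z_L + jZ_0·tanβl)/(Z_0 + jZ_L·tanβl) = 23.6 − j45.8 Ω
Γ_s = (Z_in − Z_s)/(Z_in + Z_s) = (-51.4 − j45.8)/(98.6 − j45.8), |Γ_s| = 0.633
VSWR = (1 + |Γ_s|)/(1 − |Γ_s|)

VSWR ≈ 4.45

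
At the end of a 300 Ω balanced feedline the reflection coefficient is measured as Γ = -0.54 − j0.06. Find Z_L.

Z_L = Z_0·(1 + Γ)/(1 − Γ) = 300·(0.46 − j0.06)/(1.54 + j0.06)

Z_L ≈ 89 − j15.2 Ω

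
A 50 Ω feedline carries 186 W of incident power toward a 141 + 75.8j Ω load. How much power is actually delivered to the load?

|Γ| = |(91 + j75.8)/(191 + j75.8)| = 0.576
|Γ|² = 0.332
P_refl = |Γ|²·P_inc = 61.8 W, P_del = (1 − |Γ|²)·P_inc = 124 W

P_delivered ≈ 124 W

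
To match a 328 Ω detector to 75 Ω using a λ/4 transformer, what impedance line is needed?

Z_qwt = √(Z_0·R_L) = √(75 × 328) = √24600

Z_qwt ≈ 157 Ω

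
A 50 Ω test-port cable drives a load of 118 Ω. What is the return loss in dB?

RL ≈ 7.86 dB

Γ = (118 − 50)/(118 + 50) = 0.405
RL = −20·log₁₀|Γ| = −20·log₁₀(0.405)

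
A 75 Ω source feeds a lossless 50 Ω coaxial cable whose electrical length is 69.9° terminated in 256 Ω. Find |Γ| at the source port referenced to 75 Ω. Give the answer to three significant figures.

|Γ| ≈ 0.756

tan(βl) = 2.73
Z_in = Z_0·(Z_L + jZ_0·tanβl)/(Z_0 + jZ_L·tanβl) = 11 − j17.5 Ω
Γ_s = (Z_in − Z_s)/(Z_in + Z_s) = (-64 − j17.5)/(86 − j17.5), |Γ_s| = 0.756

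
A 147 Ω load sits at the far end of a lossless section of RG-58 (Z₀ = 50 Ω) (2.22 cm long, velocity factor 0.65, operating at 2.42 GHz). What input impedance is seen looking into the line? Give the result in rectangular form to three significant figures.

Z_in ≈ 17.4 + j7.13 Ω

λ = v/f = 0.65·c / 2.42 GHz = 0.0806 m
βl = 2π·l/λ = 2π × 0.276 = 99.2°
tan(βl) = tan(99.2°) = -6.19
Z_in = Z_0·(Z_L + jZ_0·tanβl)/(Z_0 + jZ_L·tanβl)
     = 50·(147 − j309)/(50 − j909)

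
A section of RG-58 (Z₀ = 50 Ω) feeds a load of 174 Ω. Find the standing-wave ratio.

VSWR ≈ 3.48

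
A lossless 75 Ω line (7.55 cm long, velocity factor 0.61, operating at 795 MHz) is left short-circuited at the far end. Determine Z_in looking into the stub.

λ = v/f = 0.61·c / 795 MHz = 0.23 m
βl = 2π·l/λ = 2π × 0.328 = 118°
tan(βl) = -1.87
For a short-circuited stub, Z_in = jZ_0·tan(βl)

Z_in ≈ −j141 Ω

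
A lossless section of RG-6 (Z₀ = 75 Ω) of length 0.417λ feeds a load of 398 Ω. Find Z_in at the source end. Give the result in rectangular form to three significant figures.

βl = 2π × 0.417 = 150°
tan(βl) = tan(150°) = -0.575
Z_in = Z_0·(Z_L + jZ_0·tanβl)/(Z_0 + jZ_L·tanβl)
     = 75·(398 − j43.1)/(75 − j229)

Z_in ≈ 51.4 + j114 Ω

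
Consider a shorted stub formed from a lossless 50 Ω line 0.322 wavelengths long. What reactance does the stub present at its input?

X_in ≈ -103 Ω (capacitive)

βl = 2π × 0.322 = 116°
tan(βl) = -2.06
For a shorted stub, Z_in = jZ_0·tan(βl)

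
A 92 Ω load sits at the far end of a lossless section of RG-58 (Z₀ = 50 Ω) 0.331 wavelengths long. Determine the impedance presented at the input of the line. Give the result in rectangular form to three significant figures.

Z_in ≈ 32.6 + j18 Ω

βl = 2π × 0.331 = 119°
tan(βl) = tan(119°) = -1.79
Z_in = Z_0·(Z_L + jZ_0·tanβl)/(Z_0 + jZ_L·tanβl)
     = 50·(92 − j89.6)/(50 − j165)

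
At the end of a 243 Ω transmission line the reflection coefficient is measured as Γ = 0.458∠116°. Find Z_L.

Z_L ≈ 119 + j124 Ω

Z_L = Z_0·(1 + Γ)/(1 − Γ) = 243·(0.799 + j0.412)/(1.2 − j0.412)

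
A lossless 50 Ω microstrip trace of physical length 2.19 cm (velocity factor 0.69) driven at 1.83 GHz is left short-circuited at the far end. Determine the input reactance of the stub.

λ = v/f = 0.69·c / 1.83 GHz = 0.113 m
βl = 2π·l/λ = 2π × 0.194 = 69.7°
tan(βl) = 2.7
For a short-circuited stub, Z_in = jZ_0·tan(βl)

X_in ≈ 135 Ω (inductive)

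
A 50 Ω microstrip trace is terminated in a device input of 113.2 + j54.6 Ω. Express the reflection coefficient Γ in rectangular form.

Γ ≈ 0.449 + j0.184

Γ = (Z_L − Z_0)/(Z_L + Z_0) = (63.2 + j54.6)/(163.2 + j54.6)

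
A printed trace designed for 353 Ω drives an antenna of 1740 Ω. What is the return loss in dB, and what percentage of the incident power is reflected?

RL ≈ 3.57 dB; 43.9% of incident power reflected

Γ = (1740 − 353)/(1740 + 353) = 0.663
RL = −20·log₁₀(0.663) = 3.57 dB
P_refl/P_inc = |Γ|² = 0.439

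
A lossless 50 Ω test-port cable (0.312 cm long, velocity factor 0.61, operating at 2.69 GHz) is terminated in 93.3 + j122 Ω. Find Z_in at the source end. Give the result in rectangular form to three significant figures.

λ = v/f = 0.61·c / 2.69 GHz = 0.068 m
βl = 2π·l/λ = 2π × 0.0459 = 16.5°
tan(βl) = tan(16.5°) = 0.296
Z_in = Z_0·(Z_L + jZ_0·tanβl)/(Z_0 + jZ_L·tanβl)
     = 50·(93.3 + j137)/(13.8 + j27.7)

Z_in ≈ 265 − j35.9 Ω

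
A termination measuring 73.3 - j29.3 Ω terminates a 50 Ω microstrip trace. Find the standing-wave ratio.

VSWR ≈ 1.84

Γ = (Z_L − Z_0)/(Z_L + Z_0) = (23.3 − j29.3)/(123.3 − j29.3)
|Γ| = 37.4/127 = 0.295
VSWR = (1 + |Γ|)/(1 − |Γ|) = 1.3/0.705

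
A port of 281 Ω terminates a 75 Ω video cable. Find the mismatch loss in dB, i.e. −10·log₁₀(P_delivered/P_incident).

Γ = (281 − 75)/(281 + 75) = 0.579
|Γ|² = 0.335, so P_del/P_inc = 1 − |Γ|² = 0.665
ML = −10·log₁₀(1 − |Γ|²)

mismatch loss ≈ 1.77 dB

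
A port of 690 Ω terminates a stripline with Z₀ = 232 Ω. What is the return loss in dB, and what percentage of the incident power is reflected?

Γ = (690 − 232)/(690 + 232) = 0.497
RL = −20·log₁₀(0.497) = 6.08 dB
P_refl/P_inc = |Γ|² = 0.247

RL ≈ 6.08 dB; 24.7% of incident power reflected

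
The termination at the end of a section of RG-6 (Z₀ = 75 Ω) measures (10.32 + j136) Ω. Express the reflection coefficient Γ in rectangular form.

Γ = (Z_L − Z_0)/(Z_L + Z_0) = (-64.68 + j136)/(85.32 + j136)

Γ ≈ 0.503 + j0.791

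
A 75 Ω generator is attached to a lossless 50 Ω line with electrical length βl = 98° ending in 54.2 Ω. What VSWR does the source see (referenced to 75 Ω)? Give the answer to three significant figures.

VSWR ≈ 1.62

tan(βl) = -7.12
Z_in = Z_0·(Z_L + jZ_0·tanβl)/(Z_0 + jZ_L·tanβl) = 46.3 + j1.03 Ω
Γ_s = (Z_in − Z_s)/(Z_in + Z_s) = (-28.7 + j1.03)/(121 + j1.03), |Γ_s| = 0.237
VSWR = (1 + |Γ_s|)/(1 − |Γ_s|)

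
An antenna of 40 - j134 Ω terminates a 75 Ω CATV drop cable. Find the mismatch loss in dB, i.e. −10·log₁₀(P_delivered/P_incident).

mismatch loss ≈ 4.15 dB

Γ = (-35 − j134)/(115 − j134), |Γ| = 0.784
|Γ|² = 0.615, so P_del/P_inc = 1 − |Γ|² = 0.385
ML = −10·log₁₀(1 − |Γ|²)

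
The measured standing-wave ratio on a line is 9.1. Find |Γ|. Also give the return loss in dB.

|Γ| = (S − 1)/(S + 1) = (9.1 − 1)/(9.1 + 1) = 8.1/10.1
RL = −20·log₁₀|Γ| = −20·log₁₀(0.802)

|Γ| ≈ 0.802; return loss ≈ 1.92 dB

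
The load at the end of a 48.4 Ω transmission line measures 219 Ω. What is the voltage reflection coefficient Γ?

Γ = (Z_L − Z_0)/(Z_L + Z_0) = (219 − 48.4)/(219 + 48.4) = 170.6/267.4

Γ = 0.638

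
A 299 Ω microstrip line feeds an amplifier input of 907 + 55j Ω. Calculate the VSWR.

Γ = (Z_L − Z_0)/(Z_L + Z_0) = (608 + j55)/(1206 + j55)
|Γ| = 610/1210 = 0.506
VSWR = (1 + |Γ|)/(1 − |Γ|) = 1.51/0.494

VSWR ≈ 3.05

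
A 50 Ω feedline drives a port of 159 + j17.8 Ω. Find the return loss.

RL ≈ 5.57 dB

Γ = (109 + j17.8)/(209 + j17.8), |Γ| = 0.527
RL = −20·log₁₀|Γ| = −20·log₁₀(0.527)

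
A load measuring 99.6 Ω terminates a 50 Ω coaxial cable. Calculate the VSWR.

VSWR ≈ 1.99

Γ = (99.6 − 50)/(99.6 + 50) = 0.332
VSWR = (1 + 0.332)/(1 − 0.332)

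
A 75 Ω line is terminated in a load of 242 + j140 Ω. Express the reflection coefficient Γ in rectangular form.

Γ ≈ 0.604 + j0.175

Γ = (Z_L − Z_0)/(Z_L + Z_0) = (167 + j140)/(317 + j140)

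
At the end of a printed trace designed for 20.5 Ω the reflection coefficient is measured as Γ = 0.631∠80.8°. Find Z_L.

Z_L = Z_0·(1 + Γ)/(1 − Γ) = 20.5·(1.1 + j0.623)/(0.899 − j0.623)

Z_L ≈ 10.3 + j21.3 Ω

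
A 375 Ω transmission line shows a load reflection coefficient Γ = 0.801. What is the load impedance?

Z_L = Z_0·(1 + Γ)/(1 − Γ) = 375·(1.8)/(0.199)

Z_L ≈ 3390 Ω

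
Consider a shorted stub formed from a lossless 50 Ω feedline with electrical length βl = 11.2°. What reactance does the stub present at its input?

tan(βl) = 0.198
For a shorted stub, Z_in = jZ_0·tan(βl)

X_in ≈ 9.9 Ω (inductive)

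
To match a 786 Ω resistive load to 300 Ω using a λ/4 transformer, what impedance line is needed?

Z_qwt ≈ 486 Ω

Z_qwt = √(Z_0·R_L) = √(300 × 786) = √235800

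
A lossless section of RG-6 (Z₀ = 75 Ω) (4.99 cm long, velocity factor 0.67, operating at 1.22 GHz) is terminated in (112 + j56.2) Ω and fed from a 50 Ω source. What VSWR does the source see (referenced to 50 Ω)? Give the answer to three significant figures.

λ = v/f = 0.67·c / 1.22 GHz = 0.165 m
βl = 2π·l/λ = 2π × 0.303 = 109°
tan(βl) = -2.9
Z_in = Z_0·(Z_L + jZ_0·tanβl)/(Z_0 + jZ_L·tanβl) = 36.6 − j0.92 Ω
Γ_s = (Z_in − Z_s)/(Z_in + Z_s) = (-13.4 − j0.92)/(86.6 − j0.92), |Γ_s| = 0.156
VSWR = (1 + |Γ_s|)/(1 − |Γ_s|)

VSWR ≈ 1.37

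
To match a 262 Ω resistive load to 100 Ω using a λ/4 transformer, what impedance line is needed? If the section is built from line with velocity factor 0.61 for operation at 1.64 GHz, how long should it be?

Z_qwt ≈ 162 Ω; length ≈ 2.79 cm

Z_qwt = √(Z_0·R_L) = √(100 × 262) = √26200
λ = 0.61·c/f = 0.112 m, so l = λ/4 = 0.0279 m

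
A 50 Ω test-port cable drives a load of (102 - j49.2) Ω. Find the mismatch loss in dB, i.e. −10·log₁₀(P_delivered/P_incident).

mismatch loss ≈ 0.973 dB

Γ = (52 − j49.2)/(152 − j49.2), |Γ| = 0.448
|Γ|² = 0.201, so P_del/P_inc = 1 − |Γ|² = 0.799
ML = −10·log₁₀(1 − |Γ|²)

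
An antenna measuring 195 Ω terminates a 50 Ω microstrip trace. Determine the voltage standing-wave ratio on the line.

Γ = (195 − 50)/(195 + 50) = 0.592
VSWR = (1 + 0.592)/(1 − 0.592)

VSWR ≈ 3.9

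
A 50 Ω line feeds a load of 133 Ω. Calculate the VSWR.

VSWR ≈ 2.66

Γ = (133 − 50)/(133 + 50) = 0.454
VSWR = (1 + 0.454)/(1 − 0.454)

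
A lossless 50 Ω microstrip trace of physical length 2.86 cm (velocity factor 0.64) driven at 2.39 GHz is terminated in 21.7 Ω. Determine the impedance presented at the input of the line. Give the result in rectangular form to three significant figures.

Z_in ≈ 43.6 − j39.6 Ω

λ = v/f = 0.64·c / 2.39 GHz = 0.0803 m
βl = 2π·l/λ = 2π × 0.356 = 128°
tan(βl) = tan(128°) = -1.27
Z_in = Z_0·(Z_L + jZ_0·tanβl)/(Z_0 + jZ_L·tanβl)
     = 50·(21.7 − j63.6)/(50 − j27.6)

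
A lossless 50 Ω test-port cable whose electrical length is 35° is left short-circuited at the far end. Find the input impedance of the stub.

Z_in ≈ +j35 Ω

tan(βl) = 0.7
For a short-circuited stub, Z_in = jZ_0·tan(βl)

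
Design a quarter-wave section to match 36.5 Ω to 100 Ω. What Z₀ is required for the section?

Z_qwt = √(Z_0·R_L) = √(100 × 36.5) = √3650

Z_qwt ≈ 60.4 Ω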